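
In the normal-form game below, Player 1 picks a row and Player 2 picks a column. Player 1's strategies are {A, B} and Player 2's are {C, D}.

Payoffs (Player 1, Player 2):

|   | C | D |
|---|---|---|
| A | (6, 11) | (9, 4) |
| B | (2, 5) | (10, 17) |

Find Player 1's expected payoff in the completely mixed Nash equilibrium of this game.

42/5

First find q, the probability Player 2 plays C, from Player 1's indifference between A and B: 6q + 9(1−q) = 2q + 10(1−q), giving q = 1/5.
Since Player 1 is indifferent in equilibrium, Player 1's expected payoff equals the payoff from either row against (1/5, 4/5). Using A: 6(1/5) + 9(4/5) = 42/5.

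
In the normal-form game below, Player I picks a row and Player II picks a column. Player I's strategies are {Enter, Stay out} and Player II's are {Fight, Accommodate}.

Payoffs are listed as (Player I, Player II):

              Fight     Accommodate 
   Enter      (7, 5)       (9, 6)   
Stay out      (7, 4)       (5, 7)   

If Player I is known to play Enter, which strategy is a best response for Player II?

Against Enter, Player II earns 5 from Fight and 6 from Accommodate.
So Accommodate is the best response.

Accommodate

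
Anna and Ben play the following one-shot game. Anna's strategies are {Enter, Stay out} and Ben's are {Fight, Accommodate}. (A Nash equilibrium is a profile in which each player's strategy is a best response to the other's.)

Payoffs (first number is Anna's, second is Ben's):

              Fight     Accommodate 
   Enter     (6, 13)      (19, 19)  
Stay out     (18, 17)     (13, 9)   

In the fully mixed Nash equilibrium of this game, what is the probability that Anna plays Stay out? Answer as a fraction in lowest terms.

3/7

Let r be the probability that Anna plays Enter. In a completely mixed equilibrium, Ben must be indifferent between Fight and Accommodate.
Ben's expected payoff from Fight is 13r + 17(1−r); from Accommodate it is 19r + 9(1−r).
Setting these equal: −4r + 17 = 10r + 9, so r = 4/7.
Therefore Anna plays Stay out with probability 1 − 4/7 = 3/7.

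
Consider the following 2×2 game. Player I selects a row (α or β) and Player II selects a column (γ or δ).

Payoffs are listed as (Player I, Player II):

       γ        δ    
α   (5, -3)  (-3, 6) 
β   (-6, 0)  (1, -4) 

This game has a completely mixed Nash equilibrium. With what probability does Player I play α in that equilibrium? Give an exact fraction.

Let r be the probability that Player I plays α. In a completely mixed equilibrium, Player II must be indifferent between γ and δ.
Player II's expected payoff from γ is −3r; from δ it is 6r − 4(1−r).
Setting these equal: −3r = 10r − 4, so r = 4/13.

4/13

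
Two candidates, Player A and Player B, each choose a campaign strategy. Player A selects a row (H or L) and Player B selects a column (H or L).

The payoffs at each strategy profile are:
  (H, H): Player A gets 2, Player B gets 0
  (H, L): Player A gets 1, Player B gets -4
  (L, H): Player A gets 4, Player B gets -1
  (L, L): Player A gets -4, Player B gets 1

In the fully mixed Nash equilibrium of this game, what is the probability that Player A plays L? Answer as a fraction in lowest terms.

2/3

Let p be the probability that Player A plays H. In a completely mixed equilibrium, Player B must be indifferent between H and L.
Player B's expected payoff from H is −(1−p); from L it is −4p + (1−p).
Setting these equal: p − 1 = −5p + 1, so p = 1/3.
Therefore Player A plays L with probability 1 − 1/3 = 2/3.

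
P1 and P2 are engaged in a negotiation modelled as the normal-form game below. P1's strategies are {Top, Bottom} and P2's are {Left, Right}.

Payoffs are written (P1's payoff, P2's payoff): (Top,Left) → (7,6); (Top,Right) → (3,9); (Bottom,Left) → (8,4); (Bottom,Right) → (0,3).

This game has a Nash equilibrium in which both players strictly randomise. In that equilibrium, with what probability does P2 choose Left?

3/4

Let c be the probability that P2 plays Left. In a completely mixed equilibrium, P1 must be indifferent between Top and Bottom.
P1's expected payoff from Top is 7c + 3(1−c); from Bottom it is 8c.
Setting these equal: 4c + 3 = 8c, so c = 3/4.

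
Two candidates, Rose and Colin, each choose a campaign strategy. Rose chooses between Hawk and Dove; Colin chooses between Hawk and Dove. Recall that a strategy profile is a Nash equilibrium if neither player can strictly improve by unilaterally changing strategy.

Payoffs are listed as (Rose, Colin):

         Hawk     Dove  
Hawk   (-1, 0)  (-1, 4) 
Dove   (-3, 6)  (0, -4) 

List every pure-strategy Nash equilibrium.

none

(Hawk, Hawk): Colin prefers Dove (4 > 0) — not an equilibrium.
(Hawk, Dove): Rose prefers Dove (0 > -1) — not an equilibrium.
(Dove, Hawk): Rose prefers Hawk (-1 > -3) — not an equilibrium.
(Dove, Dove): Colin prefers Hawk (6 > -4) — not an equilibrium.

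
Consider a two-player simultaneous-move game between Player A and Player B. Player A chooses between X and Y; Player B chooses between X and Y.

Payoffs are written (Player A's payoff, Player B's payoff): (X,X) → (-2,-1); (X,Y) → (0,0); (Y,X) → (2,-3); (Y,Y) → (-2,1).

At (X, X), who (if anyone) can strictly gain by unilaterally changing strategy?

Player A at (X, X) earns -2; deviating to Y yields 2 — a strict improvement.
Player B earns -1; deviating to Y yields 0 — a strict improvement.
Both Player A and Player B have strictly profitable deviations.

Both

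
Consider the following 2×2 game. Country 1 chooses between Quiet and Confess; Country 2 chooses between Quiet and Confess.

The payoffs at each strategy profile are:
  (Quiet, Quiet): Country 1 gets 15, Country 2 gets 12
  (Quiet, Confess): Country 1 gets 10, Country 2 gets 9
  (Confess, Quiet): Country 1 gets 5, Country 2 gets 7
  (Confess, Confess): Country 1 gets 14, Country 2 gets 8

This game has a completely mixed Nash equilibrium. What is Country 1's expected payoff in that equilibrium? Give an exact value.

80/7

First find q, the probability Country 2 plays Quiet, from Country 1's indifference between Quiet and Confess: 15q + 10(1−q) = 5q + 14(1−q), giving q = 2/7.
Since Country 1 is indifferent in equilibrium, Country 1's expected payoff equals the payoff from either row against (2/7, 5/7). Using Quiet: 15(2/7) + 10(5/7) = 80/7.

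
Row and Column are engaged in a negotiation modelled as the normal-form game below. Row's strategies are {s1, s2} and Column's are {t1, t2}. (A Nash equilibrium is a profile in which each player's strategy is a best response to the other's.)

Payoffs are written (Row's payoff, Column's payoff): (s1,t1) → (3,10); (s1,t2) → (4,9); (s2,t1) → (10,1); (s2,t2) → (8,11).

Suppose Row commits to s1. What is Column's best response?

Against s1, Column earns 10 from t1 and 9 from t2.
So t1 is the best response.

t1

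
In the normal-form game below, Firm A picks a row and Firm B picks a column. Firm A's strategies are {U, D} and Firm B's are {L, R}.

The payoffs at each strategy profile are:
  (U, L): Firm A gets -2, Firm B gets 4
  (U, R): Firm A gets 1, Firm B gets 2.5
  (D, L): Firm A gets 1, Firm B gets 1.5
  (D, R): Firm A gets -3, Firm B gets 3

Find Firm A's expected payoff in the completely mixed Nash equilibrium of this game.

First find q, the probability Firm B plays L, from Firm A's indifference between U and D: −2q + (1−q) = q − 3(1−q), giving q = 4/7.
Since Firm A is indifferent in equilibrium, Firm A's expected payoff equals the payoff from either row against (4/7, 3/7). Using U: −2(4/7) + (3/7) = -5/7.

-5/7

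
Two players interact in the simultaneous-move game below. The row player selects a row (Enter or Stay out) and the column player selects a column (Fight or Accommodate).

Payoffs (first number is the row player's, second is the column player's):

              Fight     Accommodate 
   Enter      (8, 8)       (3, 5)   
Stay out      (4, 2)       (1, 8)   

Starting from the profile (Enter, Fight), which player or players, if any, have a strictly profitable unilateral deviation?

The row player at (Enter, Fight) earns 8; deviating to Stay out yields 4 — not better.
The column player earns 8; deviating to Accommodate yields 5 — not better.
Neither player can strictly improve; the profile is a Nash equilibrium.

Neither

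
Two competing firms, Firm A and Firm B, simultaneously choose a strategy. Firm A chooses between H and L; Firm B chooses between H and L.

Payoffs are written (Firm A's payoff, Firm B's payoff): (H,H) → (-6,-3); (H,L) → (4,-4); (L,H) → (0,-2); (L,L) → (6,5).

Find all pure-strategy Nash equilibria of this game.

(L, L)

(H, H): Firm A prefers L (0 > -6) — not an equilibrium.
(H, L): Firm A prefers L (6 > 4); Firm B prefers H (-3 > -4) — not an equilibrium.
(L, H): Firm B prefers L (5 > -2) — not an equilibrium.
(L, L): Firm A gets 6 ≥ 4 from H, and Firm B gets 5 ≥ -2 from H — Nash equilibrium.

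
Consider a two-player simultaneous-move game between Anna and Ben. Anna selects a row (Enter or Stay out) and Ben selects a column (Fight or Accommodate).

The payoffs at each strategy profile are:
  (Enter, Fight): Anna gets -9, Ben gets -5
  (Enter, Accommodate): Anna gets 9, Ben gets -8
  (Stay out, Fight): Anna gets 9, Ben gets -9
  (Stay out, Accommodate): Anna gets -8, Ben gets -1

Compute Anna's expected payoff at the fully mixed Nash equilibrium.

First find q, the probability Ben plays Fight, from Anna's indifference between Enter and Stay out: −9q + 9(1−q) = 9q − 8(1−q), giving q = 17/35.
Since Anna is indifferent in equilibrium, Anna's expected payoff equals the payoff from either row against (17/35, 18/35). Using Enter: −9(17/35) + 9(18/35) = 9/35.

9/35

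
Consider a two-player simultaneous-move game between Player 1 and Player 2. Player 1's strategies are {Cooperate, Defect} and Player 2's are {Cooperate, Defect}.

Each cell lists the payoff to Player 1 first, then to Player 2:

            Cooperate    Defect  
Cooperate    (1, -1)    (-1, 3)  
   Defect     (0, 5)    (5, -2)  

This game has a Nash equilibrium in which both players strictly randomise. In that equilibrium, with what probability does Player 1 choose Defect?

4/11

Let p be the probability that Player 1 plays Cooperate. In a completely mixed equilibrium, Player 2 must be indifferent between Cooperate and Defect.
Player 2's expected payoff from Cooperate is −p + 5(1−p); from Defect it is 3p − 2(1−p).
Setting these equal: −6p + 5 = 5p − 2, so p = 7/11.
Therefore Player 1 plays Defect with probability 1 − 7/11 = 4/11.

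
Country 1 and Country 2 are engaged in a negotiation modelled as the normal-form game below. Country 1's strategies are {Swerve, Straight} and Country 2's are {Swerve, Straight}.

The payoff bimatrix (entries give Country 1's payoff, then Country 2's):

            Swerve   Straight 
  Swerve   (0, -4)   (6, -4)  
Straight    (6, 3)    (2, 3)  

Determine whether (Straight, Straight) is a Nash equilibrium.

At (Straight, Straight), Country 1 earns 2; switching to Swerve would give 6, so Country 1 would deviate.
Country 2 earns 3; switching to Swerve would give 3, so Country 2 has no profitable deviation.
Since at least one player can profitably deviate, this is not a Nash equilibrium.

No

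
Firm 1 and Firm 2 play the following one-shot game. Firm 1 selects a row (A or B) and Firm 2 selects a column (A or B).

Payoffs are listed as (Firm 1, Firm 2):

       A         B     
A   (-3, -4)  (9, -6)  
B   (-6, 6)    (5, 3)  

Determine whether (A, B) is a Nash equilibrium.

No

At (A, B), Firm 1 earns 9; switching to B would give 5, so Firm 1 has no profitable deviation.
Firm 2 earns -6; switching to A would give -4, so Firm 2 would deviate.
Since at least one player can profitably deviate, this is not a Nash equilibrium.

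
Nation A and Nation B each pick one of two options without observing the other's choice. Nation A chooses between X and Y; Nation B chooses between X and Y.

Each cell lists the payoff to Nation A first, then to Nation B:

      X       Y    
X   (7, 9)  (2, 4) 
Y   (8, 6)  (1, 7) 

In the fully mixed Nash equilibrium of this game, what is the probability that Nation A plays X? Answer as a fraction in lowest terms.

1/6

Let r be the probability that Nation A plays X. In a completely mixed equilibrium, Nation B must be indifferent between X and Y.
Nation B's expected payoff from X is 9r + 6(1−r); from Y it is 4r + 7(1−r).
Setting these equal: 3r + 6 = −3r + 7, so r = 1/6.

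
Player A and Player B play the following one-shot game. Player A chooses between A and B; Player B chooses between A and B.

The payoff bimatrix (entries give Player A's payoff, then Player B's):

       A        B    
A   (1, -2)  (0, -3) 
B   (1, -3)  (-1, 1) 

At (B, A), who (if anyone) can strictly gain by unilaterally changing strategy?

Player A at (B, A) earns 1; deviating to A yields 1 — not better.
Player B earns -3; deviating to B yields 1 — a strict improvement.
Only Player B has a strictly profitable deviation.

Player B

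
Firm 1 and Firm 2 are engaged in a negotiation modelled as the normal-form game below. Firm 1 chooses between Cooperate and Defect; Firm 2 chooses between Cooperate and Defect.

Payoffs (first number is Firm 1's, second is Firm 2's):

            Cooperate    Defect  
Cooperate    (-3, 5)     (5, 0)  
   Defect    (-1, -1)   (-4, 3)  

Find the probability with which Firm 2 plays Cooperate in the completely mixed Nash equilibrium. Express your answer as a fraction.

Let y be the probability that Firm 2 plays Cooperate. In a completely mixed equilibrium, Firm 1 must be indifferent between Cooperate and Defect.
Firm 1's expected payoff from Cooperate is −3y + 5(1−y); from Defect it is −y − 4(1−y).
Setting these equal: −8y + 5 = 3y − 4, so y = 9/11.

9/11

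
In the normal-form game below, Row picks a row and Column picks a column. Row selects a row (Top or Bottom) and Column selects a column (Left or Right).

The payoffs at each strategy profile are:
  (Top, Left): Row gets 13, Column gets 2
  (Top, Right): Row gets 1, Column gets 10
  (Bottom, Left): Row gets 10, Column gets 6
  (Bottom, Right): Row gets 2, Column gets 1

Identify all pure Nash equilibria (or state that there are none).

(Top, Left): Column prefers Right (10 > 2) — not an equilibrium.
(Top, Right): Row prefers Bottom (2 > 1) — not an equilibrium.
(Bottom, Left): Row prefers Top (13 > 10) — not an equilibrium.
(Bottom, Right): Column prefers Left (6 > 1) — not an equilibrium.

none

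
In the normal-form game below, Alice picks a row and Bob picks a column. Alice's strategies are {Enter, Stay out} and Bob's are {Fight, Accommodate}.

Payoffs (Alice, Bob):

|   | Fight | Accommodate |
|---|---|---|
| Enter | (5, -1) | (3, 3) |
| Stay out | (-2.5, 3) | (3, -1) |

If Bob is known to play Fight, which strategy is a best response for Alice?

Enter

Against Fight, Alice earns 5 from Enter and -2.5 from Stay out.
So Enter is the best response.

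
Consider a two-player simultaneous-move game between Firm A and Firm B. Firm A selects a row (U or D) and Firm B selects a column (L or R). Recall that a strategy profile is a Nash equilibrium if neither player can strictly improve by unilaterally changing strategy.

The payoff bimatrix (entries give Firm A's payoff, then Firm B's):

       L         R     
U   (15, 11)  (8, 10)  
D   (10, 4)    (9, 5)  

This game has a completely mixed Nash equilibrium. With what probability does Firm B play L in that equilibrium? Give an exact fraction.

Let q be the probability that Firm B plays L. In a completely mixed equilibrium, Firm A must be indifferent between U and D.
Firm A's expected payoff from U is 15q + 8(1−q); from D it is 10q + 9(1−q).
Setting these equal: 7q + 8 = q + 9, so q = 1/6.

1/6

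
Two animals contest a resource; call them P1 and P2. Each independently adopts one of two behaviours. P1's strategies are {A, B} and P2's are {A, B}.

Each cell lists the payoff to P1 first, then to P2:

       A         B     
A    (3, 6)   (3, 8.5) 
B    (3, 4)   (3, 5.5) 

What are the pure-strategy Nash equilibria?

(A, B) and (B, B)

(A, A): P2 prefers B (8.5 > 6) — not an equilibrium.
(A, B): P1 gets 3 ≥ 3 from B, and P2 gets 8.5 ≥ 6 from A — Nash equilibrium.
(B, A): P2 prefers B (5.5 > 4) — not an equilibrium.
(B, B): P1 gets 3 ≥ 3 from A, and P2 gets 5.5 ≥ 4 from A — Nash equilibrium.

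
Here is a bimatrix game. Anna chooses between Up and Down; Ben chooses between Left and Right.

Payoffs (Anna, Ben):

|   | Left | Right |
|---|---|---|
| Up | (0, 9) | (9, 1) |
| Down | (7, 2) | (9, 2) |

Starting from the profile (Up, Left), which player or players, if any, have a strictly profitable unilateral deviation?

Anna

Anna at (Up, Left) earns 0; deviating to Down yields 7 — a strict improvement.
Ben earns 9; deviating to Right yields 1 — not better.
Only Anna has a strictly profitable deviation.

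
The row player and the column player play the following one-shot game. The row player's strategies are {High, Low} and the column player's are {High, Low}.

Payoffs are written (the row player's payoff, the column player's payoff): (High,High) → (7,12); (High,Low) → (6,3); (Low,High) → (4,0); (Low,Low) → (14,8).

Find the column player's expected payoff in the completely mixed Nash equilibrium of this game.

96/17

First find p, the probability the row player plays High, from the column player's indifference between High and Low: 12p = 3p + 8(1−p), giving p = 8/17.
Since the column player is indifferent in equilibrium, the column player's expected payoff equals the payoff from either column against (8/17, 9/17). Using High: 12(8/17) = 96/17.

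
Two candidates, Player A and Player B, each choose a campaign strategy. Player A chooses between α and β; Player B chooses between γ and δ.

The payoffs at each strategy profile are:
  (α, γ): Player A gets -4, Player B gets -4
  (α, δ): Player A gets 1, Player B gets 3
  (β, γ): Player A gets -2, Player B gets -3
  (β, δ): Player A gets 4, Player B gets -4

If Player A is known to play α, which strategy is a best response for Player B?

δ

Against α, Player B earns -4 from γ and 3 from δ.
So δ is the best response.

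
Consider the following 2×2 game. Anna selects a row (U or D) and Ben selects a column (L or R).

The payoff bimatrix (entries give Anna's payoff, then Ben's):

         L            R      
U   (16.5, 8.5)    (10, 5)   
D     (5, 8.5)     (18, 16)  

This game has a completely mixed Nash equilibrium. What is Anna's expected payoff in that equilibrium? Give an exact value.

38/3

First find q, the probability Ben plays L, from Anna's indifference between U and D: 16.5q + 10(1−q) = 5q + 18(1−q), giving q = 16/39.
Since Anna is indifferent in equilibrium, Anna's expected payoff equals the payoff from either row against (16/39, 23/39). Using U: 16.5(16/39) + 10(23/39) = 38/3.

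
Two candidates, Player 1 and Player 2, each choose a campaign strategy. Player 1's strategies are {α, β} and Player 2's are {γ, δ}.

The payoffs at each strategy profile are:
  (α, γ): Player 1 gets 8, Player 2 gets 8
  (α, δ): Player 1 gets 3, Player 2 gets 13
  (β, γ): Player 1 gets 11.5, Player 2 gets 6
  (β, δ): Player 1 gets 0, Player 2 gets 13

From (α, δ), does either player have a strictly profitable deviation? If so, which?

Player 1 at (α, δ) earns 3; deviating to β yields 0 — not better.
Player 2 earns 13; deviating to γ yields 8 — not better.
Neither player can strictly improve; the profile is a Nash equilibrium.

Neither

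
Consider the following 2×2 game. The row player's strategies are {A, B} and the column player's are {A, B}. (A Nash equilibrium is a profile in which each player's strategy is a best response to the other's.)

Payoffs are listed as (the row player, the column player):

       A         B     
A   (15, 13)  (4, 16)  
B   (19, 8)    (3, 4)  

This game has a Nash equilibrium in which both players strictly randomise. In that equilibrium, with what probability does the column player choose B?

Let y be the probability that the column player plays A. In a completely mixed equilibrium, the row player must be indifferent between A and B.
The row player's expected payoff from A is 15y + 4(1−y); from B it is 19y + 3(1−y).
Setting these equal: 11y + 4 = 16y + 3, so y = 1/5.
Therefore the column player plays B with probability 1 − 1/5 = 4/5.

4/5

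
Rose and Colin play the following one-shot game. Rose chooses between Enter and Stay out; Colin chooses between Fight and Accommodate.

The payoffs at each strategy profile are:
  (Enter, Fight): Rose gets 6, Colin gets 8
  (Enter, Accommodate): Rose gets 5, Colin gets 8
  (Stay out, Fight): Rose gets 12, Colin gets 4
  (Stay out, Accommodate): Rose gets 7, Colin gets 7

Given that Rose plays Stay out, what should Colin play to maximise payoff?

Accommodate

Against Stay out, Colin earns 4 from Fight and 7 from Accommodate.
So Accommodate is the best response.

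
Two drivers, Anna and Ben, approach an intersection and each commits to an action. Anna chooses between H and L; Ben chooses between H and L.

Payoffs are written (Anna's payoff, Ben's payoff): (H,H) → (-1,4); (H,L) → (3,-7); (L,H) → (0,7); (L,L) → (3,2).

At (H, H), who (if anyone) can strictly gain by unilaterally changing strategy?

Anna at (H, H) earns -1; deviating to L yields 0 — a strict improvement.
Ben earns 4; deviating to L yields -7 — not better.
Only Anna has a strictly profitable deviation.

Anna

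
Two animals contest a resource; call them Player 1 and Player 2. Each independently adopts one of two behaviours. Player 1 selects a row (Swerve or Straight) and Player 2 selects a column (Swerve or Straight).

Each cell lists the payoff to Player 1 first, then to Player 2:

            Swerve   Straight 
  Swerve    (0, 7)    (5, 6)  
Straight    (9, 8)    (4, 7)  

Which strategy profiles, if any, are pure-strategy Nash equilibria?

(Straight, Swerve)

(Swerve, Swerve): Player 1 prefers Straight (9 > 0) — not an equilibrium.
(Swerve, Straight): Player 2 prefers Swerve (7 > 6) — not an equilibrium.
(Straight, Swerve): Player 1 gets 9 ≥ 0 from Swerve, and Player 2 gets 8 ≥ 7 from Straight — Nash equilibrium.
(Straight, Straight): Player 1 prefers Swerve (5 > 4); Player 2 prefers Swerve (8 > 7) — not an equilibrium.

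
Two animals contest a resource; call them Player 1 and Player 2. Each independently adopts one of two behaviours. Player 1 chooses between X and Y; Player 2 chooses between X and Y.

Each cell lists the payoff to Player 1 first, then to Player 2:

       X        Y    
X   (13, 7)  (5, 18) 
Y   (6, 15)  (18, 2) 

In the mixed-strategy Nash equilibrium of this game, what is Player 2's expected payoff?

First find x, the probability Player 1 plays X, from Player 2's indifference between X and Y: 7x + 15(1−x) = 18x + 2(1−x), giving x = 13/24.
Since Player 2 is indifferent in equilibrium, Player 2's expected payoff equals the payoff from either column against (13/24, 11/24). Using X: 7(13/24) + 15(11/24) = 32/3.

32/3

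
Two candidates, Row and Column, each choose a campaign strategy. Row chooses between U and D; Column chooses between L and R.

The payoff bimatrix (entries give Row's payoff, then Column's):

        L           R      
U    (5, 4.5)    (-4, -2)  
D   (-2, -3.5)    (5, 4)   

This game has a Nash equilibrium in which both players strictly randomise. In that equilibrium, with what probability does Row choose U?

15/28

Let r be the probability that Row plays U. In a completely mixed equilibrium, Column must be indifferent between L and R.
Column's expected payoff from L is 4.5r − 3.5(1−r); from R it is −2r + 4(1−r).
Setting these equal: 8r − 3.5 = −6r + 4, so r = 15/28.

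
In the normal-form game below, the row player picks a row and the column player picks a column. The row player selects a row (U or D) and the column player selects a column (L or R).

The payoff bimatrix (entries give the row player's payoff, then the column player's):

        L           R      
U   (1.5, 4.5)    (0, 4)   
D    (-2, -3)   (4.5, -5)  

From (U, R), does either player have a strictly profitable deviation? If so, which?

Both

The row player at (U, R) earns 0; deviating to D yields 4.5 — a strict improvement.
The column player earns 4; deviating to L yields 4.5 — a strict improvement.
Both the row player and the column player have strictly profitable deviations.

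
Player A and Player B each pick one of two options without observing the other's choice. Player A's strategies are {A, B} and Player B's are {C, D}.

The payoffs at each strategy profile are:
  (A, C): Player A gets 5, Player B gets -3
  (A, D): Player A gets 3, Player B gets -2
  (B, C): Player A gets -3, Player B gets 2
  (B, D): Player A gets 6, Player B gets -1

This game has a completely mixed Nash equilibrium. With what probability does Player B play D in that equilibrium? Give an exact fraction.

Let y be the probability that Player B plays C. In a completely mixed equilibrium, Player A must be indifferent between A and B.
Player A's expected payoff from A is 5y + 3(1−y); from B it is −3y + 6(1−y).
Setting these equal: 2y + 3 = −9y + 6, so y = 3/11.
Therefore Player B plays D with probability 1 − 3/11 = 8/11.

8/11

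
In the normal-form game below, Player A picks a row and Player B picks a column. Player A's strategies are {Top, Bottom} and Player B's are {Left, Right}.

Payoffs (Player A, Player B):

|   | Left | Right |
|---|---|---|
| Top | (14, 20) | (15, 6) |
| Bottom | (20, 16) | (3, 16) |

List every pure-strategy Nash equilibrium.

(Bottom, Left)

(Top, Left): Player A prefers Bottom (20 > 14) — not an equilibrium.
(Top, Right): Player B prefers Left (20 > 6) — not an equilibrium.
(Bottom, Left): Player A gets 20 ≥ 14 from Top, and Player B gets 16 ≥ 16 from Right — Nash equilibrium.
(Bottom, Right): Player A prefers Top (15 > 3) — not an equilibrium.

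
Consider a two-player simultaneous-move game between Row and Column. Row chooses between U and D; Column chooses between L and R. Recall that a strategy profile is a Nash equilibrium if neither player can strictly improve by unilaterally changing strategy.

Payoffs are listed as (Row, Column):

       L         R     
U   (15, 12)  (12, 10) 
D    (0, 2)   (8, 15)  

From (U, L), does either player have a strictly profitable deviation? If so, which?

Row at (U, L) earns 15; deviating to D yields 0 — not better.
Column earns 12; deviating to R yields 10 — not better.
Neither player can strictly improve; the profile is a Nash equilibrium.

Neither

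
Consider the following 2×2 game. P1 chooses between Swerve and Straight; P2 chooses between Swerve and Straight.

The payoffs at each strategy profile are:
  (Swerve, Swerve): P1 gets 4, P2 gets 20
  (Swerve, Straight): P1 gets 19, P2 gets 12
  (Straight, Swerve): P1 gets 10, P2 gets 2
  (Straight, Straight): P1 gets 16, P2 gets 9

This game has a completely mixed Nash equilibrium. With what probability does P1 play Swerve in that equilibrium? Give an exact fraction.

7/15

Let r be the probability that P1 plays Swerve. In a completely mixed equilibrium, P2 must be indifferent between Swerve and Straight.
P2's expected payoff from Swerve is 20r + 2(1−r); from Straight it is 12r + 9(1−r).
Setting these equal: 18r + 2 = 3r + 9, so r = 7/15.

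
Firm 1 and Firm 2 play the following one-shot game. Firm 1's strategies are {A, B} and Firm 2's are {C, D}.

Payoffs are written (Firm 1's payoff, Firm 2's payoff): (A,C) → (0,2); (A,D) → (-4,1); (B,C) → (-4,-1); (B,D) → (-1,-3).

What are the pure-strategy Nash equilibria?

(A, C)

(A, C): Firm 1 gets 0 ≥ -4 from B, and Firm 2 gets 2 ≥ 1 from D — Nash equilibrium.
(A, D): Firm 1 prefers B (-1 > -4); Firm 2 prefers C (2 > 1) — not an equilibrium.
(B, C): Firm 1 prefers A (0 > -4) — not an equilibrium.
(B, D): Firm 2 prefers C (-1 > -3) — not an equilibrium.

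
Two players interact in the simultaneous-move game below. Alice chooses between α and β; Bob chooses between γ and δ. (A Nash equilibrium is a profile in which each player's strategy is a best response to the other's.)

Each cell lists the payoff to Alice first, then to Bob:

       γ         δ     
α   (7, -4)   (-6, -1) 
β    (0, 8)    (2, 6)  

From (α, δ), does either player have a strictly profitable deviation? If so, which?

Alice at (α, δ) earns -6; deviating to β yields 2 — a strict improvement.
Bob earns -1; deviating to γ yields -4 — not better.
Only Alice has a strictly profitable deviation.

Alice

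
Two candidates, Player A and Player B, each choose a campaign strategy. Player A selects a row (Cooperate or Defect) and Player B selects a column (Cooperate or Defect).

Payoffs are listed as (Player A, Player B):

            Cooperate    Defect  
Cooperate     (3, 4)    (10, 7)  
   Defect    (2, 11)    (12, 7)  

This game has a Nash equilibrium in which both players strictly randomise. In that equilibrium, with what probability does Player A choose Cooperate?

Let x be the probability that Player A plays Cooperate. In a completely mixed equilibrium, Player B must be indifferent between Cooperate and Defect.
Player B's expected payoff from Cooperate is 4x + 11(1−x); from Defect it is 7x + 7(1−x).
Setting these equal: −7x + 11 = 7, so x = 4/7.

4/7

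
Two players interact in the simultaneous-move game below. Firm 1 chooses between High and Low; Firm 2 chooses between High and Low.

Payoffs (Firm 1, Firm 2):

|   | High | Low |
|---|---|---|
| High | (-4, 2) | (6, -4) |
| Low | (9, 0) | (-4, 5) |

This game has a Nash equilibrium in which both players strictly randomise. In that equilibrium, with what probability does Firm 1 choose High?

5/11

Let r be the probability that Firm 1 plays High. In a completely mixed equilibrium, Firm 2 must be indifferent between High and Low.
Firm 2's expected payoff from High is 2r; from Low it is −4r + 5(1−r).
Setting these equal: 2r = −9r + 5, so r = 5/11.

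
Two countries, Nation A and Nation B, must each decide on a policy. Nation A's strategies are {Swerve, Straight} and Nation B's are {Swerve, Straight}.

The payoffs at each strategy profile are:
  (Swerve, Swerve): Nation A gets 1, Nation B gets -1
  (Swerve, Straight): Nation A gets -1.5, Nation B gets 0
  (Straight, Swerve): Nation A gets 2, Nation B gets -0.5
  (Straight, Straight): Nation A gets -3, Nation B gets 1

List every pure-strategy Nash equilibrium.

(Swerve, Swerve): Nation A prefers Straight (2 > 1); Nation B prefers Straight (0 > -1) — not an equilibrium.
(Swerve, Straight): Nation A gets -1.5 ≥ -3 from Straight, and Nation B gets 0 ≥ -1 from Swerve — Nash equilibrium.
(Straight, Swerve): Nation B prefers Straight (1 > -0.5) — not an equilibrium.
(Straight, Straight): Nation A prefers Swerve (-1.5 > -3) — not an equilibrium.

(Swerve, Straight)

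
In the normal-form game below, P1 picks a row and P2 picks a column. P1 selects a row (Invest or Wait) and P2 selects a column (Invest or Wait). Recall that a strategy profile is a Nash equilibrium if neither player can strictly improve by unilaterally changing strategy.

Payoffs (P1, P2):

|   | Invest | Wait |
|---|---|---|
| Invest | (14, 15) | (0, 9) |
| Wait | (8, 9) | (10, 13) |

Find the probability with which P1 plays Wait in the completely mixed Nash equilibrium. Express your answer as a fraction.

Let r be the probability that P1 plays Invest. In a completely mixed equilibrium, P2 must be indifferent between Invest and Wait.
P2's expected payoff from Invest is 15r + 9(1−r); from Wait it is 9r + 13(1−r).
Setting these equal: 6r + 9 = −4r + 13, so r = 2/5.
Therefore P1 plays Wait with probability 1 − 2/5 = 3/5.

3/5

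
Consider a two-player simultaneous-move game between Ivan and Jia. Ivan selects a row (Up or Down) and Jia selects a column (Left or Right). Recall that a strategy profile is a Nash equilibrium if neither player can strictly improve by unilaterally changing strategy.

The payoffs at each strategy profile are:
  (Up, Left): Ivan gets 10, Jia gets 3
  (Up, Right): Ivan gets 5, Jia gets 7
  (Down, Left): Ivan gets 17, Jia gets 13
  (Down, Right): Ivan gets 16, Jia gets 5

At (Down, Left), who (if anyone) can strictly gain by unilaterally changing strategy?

Ivan at (Down, Left) earns 17; deviating to Up yields 10 — not better.
Jia earns 13; deviating to Right yields 5 — not better.
Neither player can strictly improve; the profile is a Nash equilibrium.

Neither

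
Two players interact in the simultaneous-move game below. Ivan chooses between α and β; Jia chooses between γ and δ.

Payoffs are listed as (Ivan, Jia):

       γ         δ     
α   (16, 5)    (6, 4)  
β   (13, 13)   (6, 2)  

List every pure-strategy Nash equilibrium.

(α, γ)

(α, γ): Ivan gets 16 ≥ 13 from β, and Jia gets 5 ≥ 4 from δ — Nash equilibrium.
(α, δ): Jia prefers γ (5 > 4) — not an equilibrium.
(β, γ): Ivan prefers α (16 > 13) — not an equilibrium.
(β, δ): Jia prefers γ (13 > 2) — not an equilibrium.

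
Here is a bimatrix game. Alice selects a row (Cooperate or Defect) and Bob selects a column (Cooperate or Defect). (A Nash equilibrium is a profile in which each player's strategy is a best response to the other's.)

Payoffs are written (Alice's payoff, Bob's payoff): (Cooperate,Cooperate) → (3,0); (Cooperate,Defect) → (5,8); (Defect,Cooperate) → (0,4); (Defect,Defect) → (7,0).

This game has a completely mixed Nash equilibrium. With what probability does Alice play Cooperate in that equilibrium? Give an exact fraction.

Let r be the probability that Alice plays Cooperate. In a completely mixed equilibrium, Bob must be indifferent between Cooperate and Defect.
Bob's expected payoff from Cooperate is 4(1−r); from Defect it is 8r.
Setting these equal: −4r + 4 = 8r, so r = 1/3.

1/3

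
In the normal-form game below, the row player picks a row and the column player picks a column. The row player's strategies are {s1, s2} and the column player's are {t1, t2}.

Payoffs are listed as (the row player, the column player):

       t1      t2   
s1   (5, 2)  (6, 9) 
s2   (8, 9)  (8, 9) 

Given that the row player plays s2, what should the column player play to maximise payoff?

either — both t1 and t2 are best responses

Against s2, the column player earns 9 from t1 and 9 from t2.
So either strategy is a best response.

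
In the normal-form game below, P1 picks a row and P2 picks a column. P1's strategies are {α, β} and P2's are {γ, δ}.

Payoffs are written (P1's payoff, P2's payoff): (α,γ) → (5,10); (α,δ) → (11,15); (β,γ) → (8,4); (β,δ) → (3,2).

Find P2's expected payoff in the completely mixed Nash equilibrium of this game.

40/7

First find x, the probability P1 plays α, from P2's indifference between γ and δ: 10x + 4(1−x) = 15x + 2(1−x), giving x = 2/7.
Since P2 is indifferent in equilibrium, P2's expected payoff equals the payoff from either column against (2/7, 5/7). Using γ: 10(2/7) + 4(5/7) = 40/7.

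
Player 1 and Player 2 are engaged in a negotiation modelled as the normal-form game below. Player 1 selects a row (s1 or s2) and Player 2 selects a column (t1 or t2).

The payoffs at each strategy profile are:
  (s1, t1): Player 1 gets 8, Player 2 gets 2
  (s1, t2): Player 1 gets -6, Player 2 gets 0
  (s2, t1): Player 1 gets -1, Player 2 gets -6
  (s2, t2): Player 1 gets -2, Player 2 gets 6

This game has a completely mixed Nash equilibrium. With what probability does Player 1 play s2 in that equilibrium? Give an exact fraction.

Let r be the probability that Player 1 plays s1. In a completely mixed equilibrium, Player 2 must be indifferent between t1 and t2.
Player 2's expected payoff from t1 is 2r − 6(1−r); from t2 it is 6(1−r).
Setting these equal: 8r − 6 = −6r + 6, so r = 6/7.
Therefore Player 1 plays s2 with probability 1 − 6/7 = 1/7.

1/7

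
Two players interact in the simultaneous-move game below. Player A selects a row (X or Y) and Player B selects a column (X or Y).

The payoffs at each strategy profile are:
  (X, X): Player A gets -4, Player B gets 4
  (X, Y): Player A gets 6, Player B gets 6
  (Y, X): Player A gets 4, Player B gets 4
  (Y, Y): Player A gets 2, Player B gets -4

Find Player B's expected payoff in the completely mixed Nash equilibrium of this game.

First find x, the probability Player A plays X, from Player B's indifference between X and Y: 4x + 4(1−x) = 6x − 4(1−x), giving x = 4/5.
Since Player B is indifferent in equilibrium, Player B's expected payoff equals the payoff from either column against (4/5, 1/5). Using X: 4(4/5) + 4(1/5) = 4.

4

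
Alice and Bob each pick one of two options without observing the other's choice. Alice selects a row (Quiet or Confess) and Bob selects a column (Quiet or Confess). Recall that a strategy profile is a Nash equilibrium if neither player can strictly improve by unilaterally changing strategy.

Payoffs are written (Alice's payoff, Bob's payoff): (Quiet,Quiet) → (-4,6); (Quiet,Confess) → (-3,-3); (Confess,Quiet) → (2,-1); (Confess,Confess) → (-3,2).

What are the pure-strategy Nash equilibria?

(Quiet, Quiet): Alice prefers Confess (2 > -4) — not an equilibrium.
(Quiet, Confess): Bob prefers Quiet (6 > -3) — not an equilibrium.
(Confess, Quiet): Bob prefers Confess (2 > -1) — not an equilibrium.
(Confess, Confess): Alice gets -3 ≥ -3 from Quiet, and Bob gets 2 ≥ -1 from Quiet — Nash equilibrium.

(Confess, Confess)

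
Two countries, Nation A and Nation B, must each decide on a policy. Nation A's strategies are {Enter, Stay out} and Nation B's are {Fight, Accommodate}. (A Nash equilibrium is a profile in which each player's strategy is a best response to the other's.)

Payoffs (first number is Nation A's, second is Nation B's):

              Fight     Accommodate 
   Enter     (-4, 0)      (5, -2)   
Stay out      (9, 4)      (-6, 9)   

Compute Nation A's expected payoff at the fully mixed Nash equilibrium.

7/8

First find y, the probability Nation B plays Fight, from Nation A's indifference between Enter and Stay out: −4y + 5(1−y) = 9y − 6(1−y), giving y = 11/24.
Since Nation A is indifferent in equilibrium, Nation A's expected payoff equals the payoff from either row against (11/24, 13/24). Using Enter: −4(11/24) + 5(13/24) = 7/8.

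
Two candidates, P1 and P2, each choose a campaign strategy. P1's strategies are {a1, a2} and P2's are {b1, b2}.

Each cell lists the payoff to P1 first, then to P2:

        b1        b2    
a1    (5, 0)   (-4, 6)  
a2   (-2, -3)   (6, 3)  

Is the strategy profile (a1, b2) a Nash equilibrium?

No

At (a1, b2), P1 earns -4; switching to a2 would give 6, so P1 would deviate.
P2 earns 6; switching to b1 would give 0, so P2 has no profitable deviation.
Since at least one player can profitably deviate, this is not a Nash equilibrium.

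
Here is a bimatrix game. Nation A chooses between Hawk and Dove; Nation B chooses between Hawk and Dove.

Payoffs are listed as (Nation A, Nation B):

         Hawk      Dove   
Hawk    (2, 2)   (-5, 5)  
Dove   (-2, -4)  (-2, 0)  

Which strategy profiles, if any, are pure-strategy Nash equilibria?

(Dove, Dove)

(Hawk, Hawk): Nation B prefers Dove (5 > 2) — not an equilibrium.
(Hawk, Dove): Nation A prefers Dove (-2 > -5) — not an equilibrium.
(Dove, Hawk): Nation A prefers Hawk (2 > -2); Nation B prefers Dove (0 > -4) — not an equilibrium.
(Dove, Dove): Nation A gets -2 ≥ -5 from Hawk, and Nation B gets 0 ≥ -4 from Hawk — Nash equilibrium.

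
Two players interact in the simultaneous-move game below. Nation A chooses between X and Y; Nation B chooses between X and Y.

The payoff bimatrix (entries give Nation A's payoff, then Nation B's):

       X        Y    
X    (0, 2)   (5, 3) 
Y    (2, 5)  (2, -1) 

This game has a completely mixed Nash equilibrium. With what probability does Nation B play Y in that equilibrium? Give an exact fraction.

Let c be the probability that Nation B plays X. In a completely mixed equilibrium, Nation A must be indifferent between X and Y.
Nation A's expected payoff from X is 5(1−c); from Y it is 2c + 2(1−c).
Setting these equal: −5c + 5 = 2, so c = 3/5.
Therefore Nation B plays Y with probability 1 − 3/5 = 2/5.

2/5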